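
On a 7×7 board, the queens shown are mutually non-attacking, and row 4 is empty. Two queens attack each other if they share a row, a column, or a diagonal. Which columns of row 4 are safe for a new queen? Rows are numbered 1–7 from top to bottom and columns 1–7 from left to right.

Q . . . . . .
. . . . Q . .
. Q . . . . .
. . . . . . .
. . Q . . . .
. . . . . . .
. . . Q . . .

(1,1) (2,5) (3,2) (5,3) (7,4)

(1,1) attacks row 4 at column 1 and diagonals 4.
(2,5) attacks row 4 at column 5 and diagonals 3, 7.
(3,2) attacks row 4 at column 2 and diagonals 1, 3.
(5,3) attacks row 4 at column 3 and diagonals 2, 4.
(7,4) attacks row 4 at column 4 and diagonals 1, 7.
Attacked columns: {1, 2, 3, 4, 5, 7}. Safe: {6}.

columns 6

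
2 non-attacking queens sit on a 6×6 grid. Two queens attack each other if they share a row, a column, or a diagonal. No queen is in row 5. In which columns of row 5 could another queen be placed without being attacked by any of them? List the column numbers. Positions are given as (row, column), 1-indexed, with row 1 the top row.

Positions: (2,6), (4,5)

(2,6) attacks row 5 at column 6 and diagonals 3.
(4,5) attacks row 5 at column 5 and diagonals 4, 6.
Attacked columns: {3, 4, 5, 6}. Safe: {1, 2}.

columns 1, 2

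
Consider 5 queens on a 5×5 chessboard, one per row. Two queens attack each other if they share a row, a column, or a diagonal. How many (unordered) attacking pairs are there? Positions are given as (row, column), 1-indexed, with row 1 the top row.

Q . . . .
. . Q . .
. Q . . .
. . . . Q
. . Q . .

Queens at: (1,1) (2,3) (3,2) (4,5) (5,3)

3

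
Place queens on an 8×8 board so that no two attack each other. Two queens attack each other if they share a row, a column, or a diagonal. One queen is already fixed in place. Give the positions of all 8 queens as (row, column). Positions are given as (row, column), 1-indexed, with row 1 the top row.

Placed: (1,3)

(1,3) (2,8) (3,4) (4,7) (5,1) (6,6) (7,2) (8,5)

Row 2: attacked by (1,3)→{2,3,4}. Safe: 1, 5, 6, 7, 8. Place at column 8.
Row 3: attacked by (1,3)→{1,3,5}; (2,8)→{7,8}. Safe: 2, 4, 6. Place at column 4.
Row 4: attacked by (1,3)→{3,6}; (2,8)→{6,8}; (3,4)→{3,4,5}. Safe: 1, 2, 7. Place at column 7.
Row 5: attacked by (1,3)→{3,7}; (2,8)→{5,8}; (3,4)→{2,4,6}; (4,7)→{6,7,8}. Safe: 1. Place at column 1.
Row 6: attacked by (1,3)→{3,8}; (2,8)→{4,8}; (3,4)→{1,4,7}; (4,7)→{5,7}; (5,1)→{1,2}. Safe: 6. Place at column 6.
Row 7: attacked by (1,3)→{3}; (2,8)→{3,8}; (3,4)→{4,8}; (4,7)→{4,7}; (5,1)→{1,3}; (6,6)→{5,6,7}. Safe: 2. Place at column 2.
Row 8: attacked by (1,3)→{3}; (2,8)→{2,8}; (3,4)→{4}; (4,7)→{3,7}; (5,1)→{1,4}; (6,6)→{4,6,8}; (7,2)→{1,2,3}. Safe: 5. Place at column 5.
Columns [3, 8, 4, 7, 1, 6, 2, 5], r−c [-2, -6, -1, -3, 4, 0, 5, 3], r+c [4, 10, 7, 11, 6, 12, 9, 13] are all distinct, so no two queens attack.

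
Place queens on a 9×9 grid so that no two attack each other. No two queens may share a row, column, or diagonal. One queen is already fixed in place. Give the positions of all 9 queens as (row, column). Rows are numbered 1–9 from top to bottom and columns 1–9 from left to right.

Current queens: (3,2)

(1,1) (2,5) (3,2) (4,6) (5,9) (6,3) (7,8) (8,4) (9,7)

Row 1: attacked by (3,2)→{2,4}. Safe: 1, 3, 5, 6, 7, 8, 9. Place at column 1.
Row 2: attacked by (1,1)→{1,2}; (3,2)→{1,2,3}. Safe: 4, 5, 6, 7, 8, 9. Place at column 5.
Row 4: attacked by (1,1)→{1,4}; (2,5)→{3,5,7}; (3,2)→{1,2,3}. Safe: 6, 8, 9. Place at column 6.
Row 5: attacked by (1,1)→{1,5}; (2,5)→{2,5,8}; (3,2)→{2,4}; (4,6)→{5,6,7}. Safe: 3, 9. Place at column 9.
Row 6: attacked by (1,1)→{1,6}; (2,5)→{1,5,9}; (3,2)→{2,5}; (4,6)→{4,6,8}; (5,9)→{8,9}. Safe: 3, 7. Place at column 3.
Row 7: attacked by (1,1)→{1,7}; (2,5)→{5}; (3,2)→{2,6}; (4,6)→{3,6,9}; (5,9)→{7,9}; (6,3)→{2,3,4}. Safe: 8. Place at column 8.
Row 8: attacked by (1,1)→{1,8}; (2,5)→{5}; (3,2)→{2,7}; (4,6)→{2,6}; (5,9)→{6,9}; (6,3)→{1,3,5}; (7,8)→{7,8,9}. Safe: 4. Place at column 4.
Row 9: attacked by (1,1)→{1,9}; (2,5)→{5}; (3,2)→{2,8}; (4,6)→{1,6}; (5,9)→{5,9}; (6,3)→{3,6}; (7,8)→{6,8}; (8,4)→{3,4,5}. Safe: 7. Place at column 7.
Columns [1, 5, 2, 6, 9, 3, 8, 4, 7], r−c [0, -3, 1, -2, -4, 3, -1, 4, 2], r+c [2, 7, 5, 10, 14, 9, 15, 12, 16] are all distinct, so no two queens attack.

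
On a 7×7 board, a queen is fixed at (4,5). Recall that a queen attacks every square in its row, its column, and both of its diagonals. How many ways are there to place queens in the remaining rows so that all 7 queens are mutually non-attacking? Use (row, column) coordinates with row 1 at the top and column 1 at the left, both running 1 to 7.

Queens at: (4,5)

Branch on row 1: col 1 → 0; col 3 → 1; col 4 → 1; col 6 → 1; col 7 → 1.
Sum: 0 + 1 + 1 + 1 + 1 = 4.

4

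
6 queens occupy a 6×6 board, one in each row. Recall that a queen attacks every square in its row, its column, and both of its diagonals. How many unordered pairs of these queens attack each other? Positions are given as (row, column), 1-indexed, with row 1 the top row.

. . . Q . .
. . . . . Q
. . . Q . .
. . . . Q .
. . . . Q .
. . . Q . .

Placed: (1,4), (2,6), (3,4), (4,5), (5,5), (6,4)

Same column: (1,4)–(3,4) (column 4); (1,4)–(6,4) (column 4); (3,4)–(6,4) (column 4); (4,5)–(5,5) (column 5).
Same diagonal: (3,4)–(4,5) (|3−4| = |4−5| = 1); (5,5)–(6,4) (|5−6| = |5−4| = 1).
Total attacking pairs: 6.

6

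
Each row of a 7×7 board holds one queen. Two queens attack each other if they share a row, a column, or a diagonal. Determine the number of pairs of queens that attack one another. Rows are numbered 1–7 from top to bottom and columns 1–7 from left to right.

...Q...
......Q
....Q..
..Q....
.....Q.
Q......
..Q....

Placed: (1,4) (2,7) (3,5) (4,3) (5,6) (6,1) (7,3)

Same column: (4,3)–(7,3) (column 3).
Same diagonal: (4,3)–(6,1) (|4−6| = |3−1| = 2).
Total attacking pairs: 2.

2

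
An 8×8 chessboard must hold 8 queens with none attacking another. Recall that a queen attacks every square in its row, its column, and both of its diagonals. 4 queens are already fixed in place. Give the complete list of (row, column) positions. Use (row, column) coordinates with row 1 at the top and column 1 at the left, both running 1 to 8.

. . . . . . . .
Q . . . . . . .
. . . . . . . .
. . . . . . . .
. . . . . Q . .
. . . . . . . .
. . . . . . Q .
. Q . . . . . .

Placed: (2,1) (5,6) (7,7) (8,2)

(1,4) (2,1) (3,5) (4,8) (5,6) (6,3) (7,7) (8,2)

Row 1: attacked by (2,1)→{1,2}; (5,6)→{2,6}; (7,7)→{1,7}; (8,2)→{2}. Safe: 3, 4, 5, 8. Place at column 4.
Row 3: attacked by (1,4)→{2,4,6}; (2,1)→{1,2}; (5,6)→{4,6,8}; (7,7)→{3,7}; (8,2)→{2,7}. Safe: 5. Place at column 5.
Row 4: attacked by (1,4)→{1,4,7}; (2,1)→{1,3}; (3,5)→{4,5,6}; (5,6)→{5,6,7}; (7,7)→{4,7}; (8,2)→{2,6}. Safe: 8. Place at column 8.
Row 6: attacked by (1,4)→{4}; (2,1)→{1,5}; (3,5)→{2,5,8}; (4,8)→{6,8}; (5,6)→{5,6,7}; (7,7)→{6,7,8}; (8,2)→{2,4}. Safe: 3. Place at column 3.
Columns [4, 1, 5, 8, 6, 3, 7, 2], r−c [-3, 1, -2, -4, -1, 3, 0, 6], r+c [5, 3, 8, 12, 11, 9, 14, 10] are all distinct, so no two queens attack.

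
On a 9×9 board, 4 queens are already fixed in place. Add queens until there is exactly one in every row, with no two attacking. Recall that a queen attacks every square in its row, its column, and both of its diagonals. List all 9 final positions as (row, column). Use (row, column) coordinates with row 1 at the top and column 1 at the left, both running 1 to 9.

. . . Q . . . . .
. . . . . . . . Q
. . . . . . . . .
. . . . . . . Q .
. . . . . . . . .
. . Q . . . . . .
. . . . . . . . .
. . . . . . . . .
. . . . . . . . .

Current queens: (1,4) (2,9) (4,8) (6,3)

Row 3: attacked by (1,4)→{2,4,6}; (2,9)→{8,9}; (4,8)→{7,8,9}; (6,3)→{3,6}. Safe: 1, 5. Place at column 5.
Row 5: attacked by (1,4)→{4,8}; (2,9)→{6,9}; (3,5)→{3,5,7}; (4,8)→{7,8,9}; (6,3)→{2,3,4}. Safe: 1. Place at column 1.
Row 7: attacked by (1,4)→{4}; (2,9)→{4,9}; (3,5)→{1,5,9}; (4,8)→{5,8}; (5,1)→{1,3}; (6,3)→{2,3,4}. Safe: 6, 7. Place at column 6.
Row 8: attacked by (1,4)→{4}; (2,9)→{3,9}; (3,5)→{5}; (4,8)→{4,8}; (5,1)→{1,4}; (6,3)→{1,3,5}; (7,6)→{5,6,7}. Safe: 2. Place at column 2.
Row 9: attacked by (1,4)→{4}; (2,9)→{2,9}; (3,5)→{5}; (4,8)→{3,8}; (5,1)→{1,5}; (6,3)→{3,6}; (7,6)→{4,6,8}; (8,2)→{1,2,3}. Safe: 7. Place at column 7.
Columns [4, 9, 5, 8, 1, 3, 6, 2, 7], r−c [-3, -7, -2, -4, 4, 3, 1, 6, 2], r+c [5, 11, 8, 12, 6, 9, 13, 10, 16] are all distinct, so no two queens attack.

(1,4) (2,9) (3,5) (4,8) (5,1) (6,3) (7,6) (8,2) (9,7)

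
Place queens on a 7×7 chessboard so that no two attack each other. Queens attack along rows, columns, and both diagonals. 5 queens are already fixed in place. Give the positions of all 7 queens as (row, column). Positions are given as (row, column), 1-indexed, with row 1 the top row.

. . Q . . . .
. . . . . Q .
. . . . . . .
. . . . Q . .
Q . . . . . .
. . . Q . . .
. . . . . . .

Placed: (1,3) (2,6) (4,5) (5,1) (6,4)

(1,3) (2,6) (3,2) (4,5) (5,1) (6,4) (7,7)

Row 3: attacked by (1,3)→{1,3,5}; (2,6)→{5,6,7}; (4,5)→{4,5,6}; (5,1)→{1,3}; (6,4)→{1,4,7}. Safe: 2. Place at column 2.
Row 7: attacked by (1,3)→{3}; (2,6)→{1,6}; (3,2)→{2,6}; (4,5)→{2,5}; (5,1)→{1,3}; (6,4)→{3,4,5}. Safe: 7. Place at column 7.
Columns [3, 6, 2, 5, 1, 4, 7], r−c [-2, -4, 1, -1, 4, 2, 0], r+c [4, 8, 5, 9, 6, 10, 14] are all distinct, so no two queens attack.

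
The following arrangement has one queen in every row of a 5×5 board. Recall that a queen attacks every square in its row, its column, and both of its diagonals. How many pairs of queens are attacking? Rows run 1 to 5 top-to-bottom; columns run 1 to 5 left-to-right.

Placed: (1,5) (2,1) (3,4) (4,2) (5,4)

Same column: (3,4)–(5,4) (column 4).
Same diagonal: (1,5)–(4,2) (|1−4| = |5−2| = 3); (2,1)–(5,4) (|2−5| = |1−4| = 3).
Total attacking pairs: 3.

3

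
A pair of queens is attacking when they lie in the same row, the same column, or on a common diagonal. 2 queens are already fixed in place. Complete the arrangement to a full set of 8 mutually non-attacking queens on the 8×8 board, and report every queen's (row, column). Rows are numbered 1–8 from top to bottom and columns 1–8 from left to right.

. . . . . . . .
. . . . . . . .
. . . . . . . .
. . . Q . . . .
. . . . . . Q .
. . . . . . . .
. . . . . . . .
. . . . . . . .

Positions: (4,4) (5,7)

(1,5) (2,3) (3,8) (4,4) (5,7) (6,1) (7,6) (8,2)

Row 1: attacked by (4,4)→{1,4,7}; (5,7)→{3,7}. Safe: 2, 5, 6, 8. Place at column 5.
Row 2: attacked by (1,5)→{4,5,6}; (4,4)→{2,4,6}; (5,7)→{4,7}. Safe: 1, 3, 8. Place at column 3.
Row 3: attacked by (1,5)→{3,5,7}; (2,3)→{2,3,4}; (4,4)→{3,4,5}; (5,7)→{5,7}. Safe: 1, 6, 8. Place at column 8.
Row 6: attacked by (1,5)→{5}; (2,3)→{3,7}; (3,8)→{5,8}; (4,4)→{2,4,6}; (5,7)→{6,7,8}. Safe: 1. Place at column 1.
Row 7: attacked by (1,5)→{5}; (2,3)→{3,8}; (3,8)→{4,8}; (4,4)→{1,4,7}; (5,7)→{5,7}; (6,1)→{1,2}. Safe: 6. Place at column 6.
Row 8: attacked by (1,5)→{5}; (2,3)→{3}; (3,8)→{3,8}; (4,4)→{4,8}; (5,7)→{4,7}; (6,1)→{1,3}; (7,6)→{5,6,7}. Safe: 2. Place at column 2.
Columns [5, 3, 8, 4, 7, 1, 6, 2], r−c [-4, -1, -5, 0, -2, 5, 1, 6], r+c [6, 5, 11, 8, 12, 7, 13, 10] are all distinct, so no two queens attack.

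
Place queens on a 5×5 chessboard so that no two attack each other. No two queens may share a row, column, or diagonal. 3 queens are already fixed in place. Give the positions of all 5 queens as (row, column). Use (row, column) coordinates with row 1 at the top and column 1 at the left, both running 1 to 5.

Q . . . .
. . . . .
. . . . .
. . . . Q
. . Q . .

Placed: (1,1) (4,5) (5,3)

Row 2: attacked by (1,1)→{1,2}; (4,5)→{3,5}; (5,3)→{3}. Safe: 4. Place at column 4.
Row 3: attacked by (1,1)→{1,3}; (2,4)→{3,4,5}; (4,5)→{4,5}; (5,3)→{1,3,5}. Safe: 2. Place at column 2.
Columns [1, 4, 2, 5, 3], r−c [0, -2, 1, -1, 2], r+c [2, 6, 5, 9, 8] are all distinct, so no two queens attack.

(1,1) (2,4) (3,2) (4,5) (5,3)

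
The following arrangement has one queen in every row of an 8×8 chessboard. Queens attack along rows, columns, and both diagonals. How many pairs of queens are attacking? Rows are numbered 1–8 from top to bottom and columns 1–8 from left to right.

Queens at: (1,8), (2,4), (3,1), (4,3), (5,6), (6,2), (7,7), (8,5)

All columns are distinct and no two queens satisfy |Δrow| = |Δcol|, so no pair attacks.

0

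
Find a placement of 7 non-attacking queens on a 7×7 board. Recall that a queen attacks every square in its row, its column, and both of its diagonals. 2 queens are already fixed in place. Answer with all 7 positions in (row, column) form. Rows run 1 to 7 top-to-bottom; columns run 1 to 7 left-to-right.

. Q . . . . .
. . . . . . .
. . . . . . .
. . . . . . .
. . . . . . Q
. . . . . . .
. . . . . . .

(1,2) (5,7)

Row 2: attacked by (1,2)→{1,2,3}; (5,7)→{4,7}. Safe: 5, 6. Place at column 5.
Row 3: attacked by (1,2)→{2,4}; (2,5)→{4,5,6}; (5,7)→{5,7}. Safe: 1, 3. Place at column 3.
Row 4: attacked by (1,2)→{2,5}; (2,5)→{3,5,7}; (3,3)→{2,3,4}; (5,7)→{6,7}. Safe: 1. Place at column 1.
Row 6: attacked by (1,2)→{2,7}; (2,5)→{1,5}; (3,3)→{3,6}; (4,1)→{1,3}; (5,7)→{6,7}. Safe: 4. Place at column 4.
Row 7: attacked by (1,2)→{2}; (2,5)→{5}; (3,3)→{3,7}; (4,1)→{1,4}; (5,7)→{5,7}; (6,4)→{3,4,5}. Safe: 6. Place at column 6.
Columns [2, 5, 3, 1, 7, 4, 6], r−c [-1, -3, 0, 3, -2, 2, 1], r+c [3, 7, 6, 5, 12, 10, 13] are all distinct, so no two queens attack.

(1,2) (2,5) (3,3) (4,1) (5,7) (6,4) (7,6)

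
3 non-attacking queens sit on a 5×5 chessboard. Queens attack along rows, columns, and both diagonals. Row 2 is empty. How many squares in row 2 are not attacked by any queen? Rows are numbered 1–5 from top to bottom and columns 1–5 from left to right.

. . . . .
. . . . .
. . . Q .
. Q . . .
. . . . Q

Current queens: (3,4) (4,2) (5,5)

1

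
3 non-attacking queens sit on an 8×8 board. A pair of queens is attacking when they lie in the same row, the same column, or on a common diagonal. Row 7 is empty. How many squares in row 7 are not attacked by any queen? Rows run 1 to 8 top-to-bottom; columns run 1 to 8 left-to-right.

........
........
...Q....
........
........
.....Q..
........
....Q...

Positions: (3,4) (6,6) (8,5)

(3,4) attacks row 7 at column 4 and diagonals 8.
(6,6) attacks row 7 at column 6 and diagonals 5, 7.
(8,5) attacks row 7 at column 5 and diagonals 4, 6.
Attacked columns: {4, 5, 6, 7, 8}. Safe: {1, 2, 3}.

3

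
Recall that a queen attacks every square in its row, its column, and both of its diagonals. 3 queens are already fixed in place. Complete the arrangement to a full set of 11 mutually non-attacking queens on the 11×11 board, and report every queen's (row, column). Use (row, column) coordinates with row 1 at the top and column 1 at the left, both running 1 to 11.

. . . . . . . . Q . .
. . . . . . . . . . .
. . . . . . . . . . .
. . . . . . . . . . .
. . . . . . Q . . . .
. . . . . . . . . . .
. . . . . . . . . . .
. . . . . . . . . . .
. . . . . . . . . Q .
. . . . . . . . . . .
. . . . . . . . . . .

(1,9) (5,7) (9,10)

Row 2: attacked by (1,9)→{8,9,10}; (5,7)→{4,7,10}; (9,10)→{3,10}. Safe: 1, 2, 5, 6, 11. Place at column 5.
Row 3: attacked by (1,9)→{7,9,11}; (2,5)→{4,5,6}; (5,7)→{5,7,9}; (9,10)→{4,10}. Safe: 1, 2, 3, 8. Place at column 1.
Row 4: attacked by (1,9)→{6,9}; (2,5)→{3,5,7}; (3,1)→{1,2}; (5,7)→{6,7,8}; (9,10)→{5,10}. Safe: 4, 11. Place at column 11.
Row 6: attacked by (1,9)→{4,9}; (2,5)→{1,5,9}; (3,1)→{1,4}; (4,11)→{9,11}; (5,7)→{6,7,8}; (9,10)→{7,10}. Safe: 2, 3. Place at column 2.
Row 7: attacked by (1,9)→{3,9}; (2,5)→{5,10}; (3,1)→{1,5}; (4,11)→{8,11}; (5,7)→{5,7,9}; (6,2)→{1,2,3}; (9,10)→{8,10}. Safe: 4, 6. Place at column 4.
Row 8: attacked by (1,9)→{2,9}; (2,5)→{5,11}; (3,1)→{1,6}; (4,11)→{7,11}; (5,7)→{4,7,10}; (6,2)→{2,4}; (7,4)→{3,4,5}; (9,10)→{9,10,11}. Safe: 8. Place at column 8.
Row 10: attacked by (1,9)→{9}; (2,5)→{5}; (3,1)→{1,8}; (4,11)→{5,11}; (5,7)→{2,7}; (6,2)→{2,6}; (7,4)→{1,4,7}; (8,8)→{6,8,10}; (9,10)→{9,10,11}. Safe: 3. Place at column 3.
Row 11: attacked by (1,9)→{9}; (2,5)→{5}; (3,1)→{1,9}; (4,11)→{4,11}; (5,7)→{1,7}; (6,2)→{2,7}; (7,4)→{4,8}; (8,8)→{5,8,11}; (9,10)→{8,10}; (10,3)→{2,3,4}. Safe: 6. Place at column 6.
Columns [9, 5, 1, 11, 7, 2, 4, 8, 10, 3, 6], r−c [-8, -3, 2, -7, -2, 4, 3, 0, -1, 7, 5], r+c [10, 7, 4, 15, 12, 8, 11, 16, 19, 13, 17] are all distinct, so no two queens attack.

(1,9) (2,5) (3,1) (4,11) (5,7) (6,2) (7,4) (8,8) (9,10) (10,3) (11,6)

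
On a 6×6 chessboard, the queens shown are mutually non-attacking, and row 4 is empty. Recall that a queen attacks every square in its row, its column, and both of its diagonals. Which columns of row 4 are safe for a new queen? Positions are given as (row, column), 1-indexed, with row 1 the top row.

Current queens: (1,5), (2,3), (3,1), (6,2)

columns 6

(1,5) attacks row 4 at column 5 and diagonals 2.
(2,3) attacks row 4 at column 3 and diagonals 1, 5.
(3,1) attacks row 4 at column 1 and diagonals 2.
(6,2) attacks row 4 at column 2 and diagonals 4.
Attacked columns: {1, 2, 3, 4, 5}. Safe: {6}.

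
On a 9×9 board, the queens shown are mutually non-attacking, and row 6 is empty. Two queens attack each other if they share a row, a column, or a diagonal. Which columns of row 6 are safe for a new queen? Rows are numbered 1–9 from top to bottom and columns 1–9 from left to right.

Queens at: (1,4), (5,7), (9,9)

(1,4) attacks row 6 at column 4 and diagonals 9.
(5,7) attacks row 6 at column 7 and diagonals 6, 8.
(9,9) attacks row 6 at column 9 and diagonals 6.
Attacked columns: {4, 6, 7, 8, 9}. Safe: {1, 2, 3, 5}.

columns 1, 2, 3, 5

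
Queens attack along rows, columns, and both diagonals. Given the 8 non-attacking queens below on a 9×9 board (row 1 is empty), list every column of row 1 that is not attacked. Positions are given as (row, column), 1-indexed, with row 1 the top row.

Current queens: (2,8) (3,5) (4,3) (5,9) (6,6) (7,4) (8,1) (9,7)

(2,8) attacks row 1 at column 8 and diagonals 7, 9.
(3,5) attacks row 1 at column 5 and diagonals 3, 7.
(4,3) attacks row 1 at column 3 and diagonals 6.
(5,9) attacks row 1 at column 9 and diagonals 5.
(6,6) attacks row 1 at column 6 and diagonals 1.
(7,4) attacks row 1 at column 4.
(8,1) attacks row 1 at column 1 and diagonals 8.
(9,7) attacks row 1 at column 7.
Attacked columns: {1, 3, 4, 5, 6, 7, 8, 9}. Safe: {2}.

columns 2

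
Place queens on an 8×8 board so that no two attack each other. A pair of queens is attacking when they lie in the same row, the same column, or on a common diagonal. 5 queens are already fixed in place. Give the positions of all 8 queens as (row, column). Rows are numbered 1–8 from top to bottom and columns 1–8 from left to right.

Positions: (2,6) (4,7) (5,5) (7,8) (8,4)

(1,3) (2,6) (3,2) (4,7) (5,5) (6,1) (7,8) (8,4)

Row 1: attacked by (2,6)→{5,6,7}; (4,7)→{4,7}; (5,5)→{1,5}; (7,8)→{2,8}; (8,4)→{4}. Safe: 3. Place at column 3.
Row 3: attacked by (1,3)→{1,3,5}; (2,6)→{5,6,7}; (4,7)→{6,7,8}; (5,5)→{3,5,7}; (7,8)→{4,8}; (8,4)→{4}. Safe: 2. Place at column 2.
Row 6: attacked by (1,3)→{3,8}; (2,6)→{2,6}; (3,2)→{2,5}; (4,7)→{5,7}; (5,5)→{4,5,6}; (7,8)→{7,8}; (8,4)→{2,4,6}. Safe: 1. Place at column 1.
Columns [3, 6, 2, 7, 5, 1, 8, 4], r−c [-2, -4, 1, -3, 0, 5, -1, 4], r+c [4, 8, 5, 11, 10, 7, 15, 12] are all distinct, so no two queens attack.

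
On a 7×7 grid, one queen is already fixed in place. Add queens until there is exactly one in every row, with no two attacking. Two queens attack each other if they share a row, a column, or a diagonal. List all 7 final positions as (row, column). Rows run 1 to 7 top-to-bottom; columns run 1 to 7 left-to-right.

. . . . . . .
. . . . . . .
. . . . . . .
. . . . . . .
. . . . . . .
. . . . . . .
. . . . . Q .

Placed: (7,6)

Row 1: attacked by (7,6)→{6}. Safe: 1, 2, 3, 4, 5, 7. Place at column 3.
Row 2: attacked by (1,3)→{2,3,4}; (7,6)→{1,6}. Safe: 5, 7. Place at column 7.
Row 3: attacked by (1,3)→{1,3,5}; (2,7)→{6,7}; (7,6)→{2,6}. Safe: 4. Place at column 4.
Row 4: attacked by (1,3)→{3,6}; (2,7)→{5,7}; (3,4)→{3,4,5}; (7,6)→{3,6}. Safe: 1, 2. Place at column 1.
Row 5: attacked by (1,3)→{3,7}; (2,7)→{4,7}; (3,4)→{2,4,6}; (4,1)→{1,2}; (7,6)→{4,6}. Safe: 5. Place at column 5.
Row 6: attacked by (1,3)→{3}; (2,7)→{3,7}; (3,4)→{1,4,7}; (4,1)→{1,3}; (5,5)→{4,5,6}; (7,6)→{5,6,7}. Safe: 2. Place at column 2.
Columns [3, 7, 4, 1, 5, 2, 6], r−c [-2, -5, -1, 3, 0, 4, 1], r+c [4, 9, 7, 5, 10, 8, 13] are all distinct, so no two queens attack.

(1,3) (2,7) (3,4) (4,1) (5,5) (6,2) (7,6)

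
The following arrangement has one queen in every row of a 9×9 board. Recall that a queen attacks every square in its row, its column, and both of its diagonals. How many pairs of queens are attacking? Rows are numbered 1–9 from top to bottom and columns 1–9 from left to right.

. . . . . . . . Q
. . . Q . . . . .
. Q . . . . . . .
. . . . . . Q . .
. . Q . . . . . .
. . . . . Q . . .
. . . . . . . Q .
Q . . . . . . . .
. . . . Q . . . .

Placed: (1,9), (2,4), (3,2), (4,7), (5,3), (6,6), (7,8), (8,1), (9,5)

0

All columns are distinct and no two queens satisfy |Δrow| = |Δcol|, so no pair attacks.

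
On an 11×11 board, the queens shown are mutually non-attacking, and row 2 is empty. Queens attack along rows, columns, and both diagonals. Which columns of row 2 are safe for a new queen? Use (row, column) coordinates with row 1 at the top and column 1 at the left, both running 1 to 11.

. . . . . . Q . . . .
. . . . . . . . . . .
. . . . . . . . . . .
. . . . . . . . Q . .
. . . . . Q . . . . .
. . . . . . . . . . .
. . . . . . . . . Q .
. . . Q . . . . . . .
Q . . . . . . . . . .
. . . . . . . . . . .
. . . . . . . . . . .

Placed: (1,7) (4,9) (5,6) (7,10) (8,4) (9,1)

(1,7) attacks row 2 at column 7 and diagonals 6, 8.
(4,9) attacks row 2 at column 9 and diagonals 7, 11.
(5,6) attacks row 2 at column 6 and diagonals 3, 9.
(7,10) attacks row 2 at column 10 and diagonals 5.
(8,4) attacks row 2 at column 4 and diagonals 10.
(9,1) attacks row 2 at column 1 and diagonals 8.
Attacked columns: {1, 3, 4, 5, 6, 7, 8, 9, 10, 11}. Safe: {2}.

columns 2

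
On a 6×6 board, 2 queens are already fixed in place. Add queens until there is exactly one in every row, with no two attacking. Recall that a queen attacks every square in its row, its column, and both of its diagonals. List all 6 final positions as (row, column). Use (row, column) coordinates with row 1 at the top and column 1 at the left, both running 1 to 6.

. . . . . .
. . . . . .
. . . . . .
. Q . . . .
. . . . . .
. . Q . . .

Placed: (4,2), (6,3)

Row 1: attacked by (4,2)→{2,5}; (6,3)→{3}. Safe: 1, 4, 6. Place at column 4.
Row 2: attacked by (1,4)→{3,4,5}; (4,2)→{2,4}; (6,3)→{3}. Safe: 1, 6. Place at column 1.
Row 3: attacked by (1,4)→{2,4,6}; (2,1)→{1,2}; (4,2)→{1,2,3}; (6,3)→{3,6}. Safe: 5. Place at column 5.
Row 5: attacked by (1,4)→{4}; (2,1)→{1,4}; (3,5)→{3,5}; (4,2)→{1,2,3}; (6,3)→{2,3,4}. Safe: 6. Place at column 6.
Columns [4, 1, 5, 2, 6, 3], r−c [-3, 1, -2, 2, -1, 3], r+c [5, 3, 8, 6, 11, 9] are all distinct, so no two queens attack.

(1,4) (2,1) (3,5) (4,2) (5,6) (6,3)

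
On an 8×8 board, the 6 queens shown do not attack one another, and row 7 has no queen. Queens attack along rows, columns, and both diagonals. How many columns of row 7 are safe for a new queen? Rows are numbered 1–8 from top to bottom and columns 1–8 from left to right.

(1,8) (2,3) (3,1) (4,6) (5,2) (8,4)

1

(1,8) attacks row 7 at column 8 and diagonals 2.
(2,3) attacks row 7 at column 3 and diagonals 8.
(3,1) attacks row 7 at column 1 and diagonals 5.
(4,6) attacks row 7 at column 6 and diagonals 3.
(5,2) attacks row 7 at column 2 and diagonals 4.
(8,4) attacks row 7 at column 4 and diagonals 3, 5.
Attacked columns: {1, 2, 3, 4, 5, 6, 8}. Safe: {7}.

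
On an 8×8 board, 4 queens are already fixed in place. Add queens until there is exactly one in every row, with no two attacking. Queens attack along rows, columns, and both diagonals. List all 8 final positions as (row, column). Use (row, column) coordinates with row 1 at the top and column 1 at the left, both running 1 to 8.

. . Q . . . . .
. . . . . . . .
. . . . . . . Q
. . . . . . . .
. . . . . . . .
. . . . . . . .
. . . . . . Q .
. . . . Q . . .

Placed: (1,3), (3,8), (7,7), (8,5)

Row 2: attacked by (1,3)→{2,3,4}; (3,8)→{7,8}; (7,7)→{2,7}; (8,5)→{5}. Safe: 1, 6. Place at column 6.
Row 4: attacked by (1,3)→{3,6}; (2,6)→{4,6,8}; (3,8)→{7,8}; (7,7)→{4,7}; (8,5)→{1,5}. Safe: 2. Place at column 2.
Row 5: attacked by (1,3)→{3,7}; (2,6)→{3,6}; (3,8)→{6,8}; (4,2)→{1,2,3}; (7,7)→{5,7}; (8,5)→{2,5,8}. Safe: 4. Place at column 4.
Row 6: attacked by (1,3)→{3,8}; (2,6)→{2,6}; (3,8)→{5,8}; (4,2)→{2,4}; (5,4)→{3,4,5}; (7,7)→{6,7,8}; (8,5)→{3,5,7}. Safe: 1. Place at column 1.
Columns [3, 6, 8, 2, 4, 1, 7, 5], r−c [-2, -4, -5, 2, 1, 5, 0, 3], r+c [4, 8, 11, 6, 9, 7, 14, 13] are all distinct, so no two queens attack.

(1,3) (2,6) (3,8) (4,2) (5,4) (6,1) (7,7) (8,5)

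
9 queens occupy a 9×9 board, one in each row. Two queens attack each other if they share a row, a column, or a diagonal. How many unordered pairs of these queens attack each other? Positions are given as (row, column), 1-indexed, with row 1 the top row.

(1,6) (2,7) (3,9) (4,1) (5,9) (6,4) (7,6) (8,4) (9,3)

7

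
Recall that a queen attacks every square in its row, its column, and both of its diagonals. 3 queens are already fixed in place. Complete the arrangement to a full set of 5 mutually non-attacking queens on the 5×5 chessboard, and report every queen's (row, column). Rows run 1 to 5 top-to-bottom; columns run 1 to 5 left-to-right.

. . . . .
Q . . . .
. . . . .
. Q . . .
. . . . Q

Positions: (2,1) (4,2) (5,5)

(1,3) (2,1) (3,4) (4,2) (5,5)

Row 1: attacked by (2,1)→{1,2}; (4,2)→{2,5}; (5,5)→{1,5}. Safe: 3, 4. Place at column 3.
Row 3: attacked by (1,3)→{1,3,5}; (2,1)→{1,2}; (4,2)→{1,2,3}; (5,5)→{3,5}. Safe: 4. Place at column 4.
Columns [3, 1, 4, 2, 5], r−c [-2, 1, -1, 2, 0], r+c [4, 3, 7, 6, 10] are all distinct, so no two queens attack.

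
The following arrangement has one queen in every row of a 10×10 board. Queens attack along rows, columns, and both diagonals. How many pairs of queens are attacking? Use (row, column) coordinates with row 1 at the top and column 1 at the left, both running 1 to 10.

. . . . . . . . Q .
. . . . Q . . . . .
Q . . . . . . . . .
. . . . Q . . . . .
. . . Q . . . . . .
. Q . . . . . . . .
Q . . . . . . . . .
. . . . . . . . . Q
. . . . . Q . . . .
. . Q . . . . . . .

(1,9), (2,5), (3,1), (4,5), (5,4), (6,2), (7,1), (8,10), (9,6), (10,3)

4

Same column: (2,5)–(4,5) (column 5); (3,1)–(7,1) (column 1).
Same diagonal: (4,5)–(5,4) (|4−5| = |5−4| = 1); (6,2)–(7,1) (|6−7| = |2−1| = 1).
Total attacking pairs: 4.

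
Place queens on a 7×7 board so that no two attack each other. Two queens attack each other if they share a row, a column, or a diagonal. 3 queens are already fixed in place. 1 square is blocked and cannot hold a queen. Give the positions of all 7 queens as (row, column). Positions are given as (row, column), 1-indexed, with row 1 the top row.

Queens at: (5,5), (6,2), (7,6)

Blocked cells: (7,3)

(1,3) (2,7) (3,4) (4,1) (5,5) (6,2) (7,6)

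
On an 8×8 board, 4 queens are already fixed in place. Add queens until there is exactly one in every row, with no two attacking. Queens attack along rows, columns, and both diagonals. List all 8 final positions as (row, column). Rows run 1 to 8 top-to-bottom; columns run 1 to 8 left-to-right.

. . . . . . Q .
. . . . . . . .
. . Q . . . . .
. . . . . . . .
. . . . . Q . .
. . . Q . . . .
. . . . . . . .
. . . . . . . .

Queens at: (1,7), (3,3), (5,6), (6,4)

(1,7) (2,1) (3,3) (4,8) (5,6) (6,4) (7,2) (8,5)

Row 2: attacked by (1,7)→{6,7,8}; (3,3)→{2,3,4}; (5,6)→{3,6}; (6,4)→{4,8}. Safe: 1, 5. Place at column 1.
Row 4: attacked by (1,7)→{4,7}; (2,1)→{1,3}; (3,3)→{2,3,4}; (5,6)→{5,6,7}; (6,4)→{2,4,6}. Safe: 8. Place at column 8.
Row 7: attacked by (1,7)→{1,7}; (2,1)→{1,6}; (3,3)→{3,7}; (4,8)→{5,8}; (5,6)→{4,6,8}; (6,4)→{3,4,5}. Safe: 2. Place at column 2.
Row 8: attacked by (1,7)→{7}; (2,1)→{1,7}; (3,3)→{3,8}; (4,8)→{4,8}; (5,6)→{3,6}; (6,4)→{2,4,6}; (7,2)→{1,2,3}. Safe: 5. Place at column 5.
Columns [7, 1, 3, 8, 6, 4, 2, 5], r−c [-6, 1, 0, -4, -1, 2, 5, 3], r+c [8, 3, 6, 12, 11, 10, 9, 13] are all distinct, so no two queens attack.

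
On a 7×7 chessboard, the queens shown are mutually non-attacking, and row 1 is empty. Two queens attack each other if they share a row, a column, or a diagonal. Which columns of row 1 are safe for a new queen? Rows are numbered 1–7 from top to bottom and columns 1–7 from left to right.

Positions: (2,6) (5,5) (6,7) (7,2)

(2,6) attacks row 1 at column 6 and diagonals 5, 7.
(5,5) attacks row 1 at column 5 and diagonals 1.
(6,7) attacks row 1 at column 7 and diagonals 2.
(7,2) attacks row 1 at column 2.
Attacked columns: {1, 2, 5, 6, 7}. Safe: {3, 4}.

columns 3, 4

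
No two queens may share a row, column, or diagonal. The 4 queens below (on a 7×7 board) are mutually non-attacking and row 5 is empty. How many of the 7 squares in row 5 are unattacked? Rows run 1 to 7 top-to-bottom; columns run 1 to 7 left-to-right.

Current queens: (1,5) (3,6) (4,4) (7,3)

2

(1,5) attacks row 5 at column 5 and diagonals 1.
(3,6) attacks row 5 at column 6 and diagonals 4.
(4,4) attacks row 5 at column 4 and diagonals 3, 5.
(7,3) attacks row 5 at column 3 and diagonals 1, 5.
Attacked columns: {1, 3, 4, 5, 6}. Safe: {2, 7}.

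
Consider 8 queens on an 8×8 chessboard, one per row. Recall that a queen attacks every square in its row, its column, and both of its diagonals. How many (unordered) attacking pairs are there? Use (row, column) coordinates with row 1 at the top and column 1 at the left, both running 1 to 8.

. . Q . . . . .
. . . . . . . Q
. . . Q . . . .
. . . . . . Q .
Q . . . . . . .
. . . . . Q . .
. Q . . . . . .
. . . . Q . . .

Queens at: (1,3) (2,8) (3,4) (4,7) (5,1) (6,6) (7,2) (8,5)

All columns are distinct and no two queens satisfy |Δrow| = |Δcol|, so no pair attacks.

0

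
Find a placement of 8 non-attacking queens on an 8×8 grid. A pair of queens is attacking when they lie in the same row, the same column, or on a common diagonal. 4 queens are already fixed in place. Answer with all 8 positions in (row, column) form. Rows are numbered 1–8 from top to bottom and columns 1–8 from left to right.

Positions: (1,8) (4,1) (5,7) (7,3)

(1,8) (2,2) (3,4) (4,1) (5,7) (6,5) (7,3) (8,6)

Row 2: attacked by (1,8)→{7,8}; (4,1)→{1,3}; (5,7)→{4,7}; (7,3)→{3,8}. Safe: 2, 5, 6. Place at column 2.
Row 3: attacked by (1,8)→{6,8}; (2,2)→{1,2,3}; (4,1)→{1,2}; (5,7)→{5,7}; (7,3)→{3,7}. Safe: 4. Place at column 4.
Row 6: attacked by (1,8)→{3,8}; (2,2)→{2,6}; (3,4)→{1,4,7}; (4,1)→{1,3}; (5,7)→{6,7,8}; (7,3)→{2,3,4}. Safe: 5. Place at column 5.
Row 8: attacked by (1,8)→{1,8}; (2,2)→{2,8}; (3,4)→{4}; (4,1)→{1,5}; (5,7)→{4,7}; (6,5)→{3,5,7}; (7,3)→{2,3,4}. Safe: 6. Place at column 6.
Columns [8, 2, 4, 1, 7, 5, 3, 6], r−c [-7, 0, -1, 3, -2, 1, 4, 2], r+c [9, 4, 7, 5, 12, 11, 10, 14] are all distinct, so no two queens attack.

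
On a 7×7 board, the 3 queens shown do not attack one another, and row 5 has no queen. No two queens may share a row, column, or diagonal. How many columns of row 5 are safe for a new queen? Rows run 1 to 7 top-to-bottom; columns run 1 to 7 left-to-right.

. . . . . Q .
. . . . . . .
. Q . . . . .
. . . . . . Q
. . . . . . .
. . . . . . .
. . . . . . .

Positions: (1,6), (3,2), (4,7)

3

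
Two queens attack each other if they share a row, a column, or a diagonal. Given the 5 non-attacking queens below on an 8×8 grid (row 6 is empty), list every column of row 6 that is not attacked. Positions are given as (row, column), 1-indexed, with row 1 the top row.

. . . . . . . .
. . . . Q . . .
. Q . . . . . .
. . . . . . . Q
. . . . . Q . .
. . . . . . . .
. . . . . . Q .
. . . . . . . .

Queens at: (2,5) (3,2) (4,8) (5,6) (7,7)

columns 3, 4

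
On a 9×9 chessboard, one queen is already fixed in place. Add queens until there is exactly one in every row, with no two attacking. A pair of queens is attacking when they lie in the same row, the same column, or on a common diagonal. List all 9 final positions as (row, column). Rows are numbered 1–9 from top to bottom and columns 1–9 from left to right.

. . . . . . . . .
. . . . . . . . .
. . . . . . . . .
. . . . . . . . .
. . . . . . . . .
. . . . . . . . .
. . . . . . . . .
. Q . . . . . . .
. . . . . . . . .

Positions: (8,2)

Row 1: attacked by (8,2)→{2,9}. Safe: 1, 3, 4, 5, 6, 7, 8. Place at column 4.
Row 2: attacked by (1,4)→{3,4,5}; (8,2)→{2,8}. Safe: 1, 6, 7, 9. Place at column 6.
Row 3: attacked by (1,4)→{2,4,6}; (2,6)→{5,6,7}; (8,2)→{2,7}. Safe: 1, 3, 8, 9. Place at column 8.
Row 4: attacked by (1,4)→{1,4,7}; (2,6)→{4,6,8}; (3,8)→{7,8,9}; (8,2)→{2,6}. Safe: 3, 5. Place at column 3.
Row 5: attacked by (1,4)→{4,8}; (2,6)→{3,6,9}; (3,8)→{6,8}; (4,3)→{2,3,4}; (8,2)→{2,5}. Safe: 1, 7. Place at column 1.
Row 6: attacked by (1,4)→{4,9}; (2,6)→{2,6}; (3,8)→{5,8}; (4,3)→{1,3,5}; (5,1)→{1,2}; (8,2)→{2,4}. Safe: 7. Place at column 7.
Row 7: attacked by (1,4)→{4}; (2,6)→{1,6}; (3,8)→{4,8}; (4,3)→{3,6}; (5,1)→{1,3}; (6,7)→{6,7,8}; (8,2)→{1,2,3}. Safe: 5, 9. Place at column 5.
Row 9: attacked by (1,4)→{4}; (2,6)→{6}; (3,8)→{2,8}; (4,3)→{3,8}; (5,1)→{1,5}; (6,7)→{4,7}; (7,5)→{3,5,7}; (8,2)→{1,2,3}. Safe: 9. Place at column 9.
Columns [4, 6, 8, 3, 1, 7, 5, 2, 9], r−c [-3, -4, -5, 1, 4, -1, 2, 6, 0], r+c [5, 8, 11, 7, 6, 13, 12, 10, 18] are all distinct, so no two queens attack.

(1,4) (2,6) (3,8) (4,3) (5,1) (6,7) (7,5) (8,2) (9,9)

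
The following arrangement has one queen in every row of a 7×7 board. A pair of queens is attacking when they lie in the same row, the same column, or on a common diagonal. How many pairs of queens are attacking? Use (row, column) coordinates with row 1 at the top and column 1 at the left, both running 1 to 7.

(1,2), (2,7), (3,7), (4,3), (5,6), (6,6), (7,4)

Same column: (2,7)–(3,7) (column 7); (5,6)–(6,6) (column 6).
Same diagonal: (1,2)–(5,6) (|1−5| = |2−6| = 4); (5,6)–(7,4) (|5−7| = |6−4| = 2).
Total attacking pairs: 4.

4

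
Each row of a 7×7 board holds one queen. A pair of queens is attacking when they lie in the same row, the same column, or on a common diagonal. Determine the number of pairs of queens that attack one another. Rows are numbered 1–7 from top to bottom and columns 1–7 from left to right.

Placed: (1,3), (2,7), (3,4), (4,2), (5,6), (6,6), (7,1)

Same column: (5,6)–(6,6) (column 6).
Same diagonal: (3,4)–(5,6) (|3−5| = |4−6| = 2).
Total attacking pairs: 2.

2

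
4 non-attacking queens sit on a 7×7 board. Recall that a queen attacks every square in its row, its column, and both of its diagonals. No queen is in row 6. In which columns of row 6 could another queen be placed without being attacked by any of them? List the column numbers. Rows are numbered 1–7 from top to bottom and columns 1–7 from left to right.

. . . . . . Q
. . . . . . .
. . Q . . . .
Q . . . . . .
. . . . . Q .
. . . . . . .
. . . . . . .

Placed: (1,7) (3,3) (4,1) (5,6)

(1,7) attacks row 6 at column 7 and diagonals 2.
(3,3) attacks row 6 at column 3 and diagonals 6.
(4,1) attacks row 6 at column 1 and diagonals 3.
(5,6) attacks row 6 at column 6 and diagonals 5, 7.
Attacked columns: {1, 2, 3, 5, 6, 7}. Safe: {4}.

columns 4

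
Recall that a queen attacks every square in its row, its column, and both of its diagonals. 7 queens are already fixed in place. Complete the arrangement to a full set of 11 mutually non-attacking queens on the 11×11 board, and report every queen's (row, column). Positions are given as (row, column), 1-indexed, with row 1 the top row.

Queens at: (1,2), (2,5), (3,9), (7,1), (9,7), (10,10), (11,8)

(1,2) (2,5) (3,9) (4,6) (5,4) (6,11) (7,1) (8,3) (9,7) (10,10) (11,8)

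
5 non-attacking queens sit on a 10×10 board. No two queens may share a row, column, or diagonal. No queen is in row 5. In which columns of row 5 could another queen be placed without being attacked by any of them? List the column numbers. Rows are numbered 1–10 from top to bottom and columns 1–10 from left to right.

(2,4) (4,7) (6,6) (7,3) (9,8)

(2,4) attacks row 5 at column 4 and diagonals 1, 7.
(4,7) attacks row 5 at column 7 and diagonals 6, 8.
(6,6) attacks row 5 at column 6 and diagonals 5, 7.
(7,3) attacks row 5 at column 3 and diagonals 1, 5.
(9,8) attacks row 5 at column 8 and diagonals 4.
Attacked columns: {1, 3, 4, 5, 6, 7, 8}. Safe: {2, 9, 10}.

columns 2, 9, 10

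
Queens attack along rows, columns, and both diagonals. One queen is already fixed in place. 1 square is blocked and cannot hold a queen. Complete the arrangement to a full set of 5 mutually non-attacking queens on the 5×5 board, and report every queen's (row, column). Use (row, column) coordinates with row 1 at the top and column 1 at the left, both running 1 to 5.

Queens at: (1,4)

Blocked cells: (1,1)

Row 2: attacked by (1,4)→{3,4,5}. Safe: 1, 2. Place at column 1.
Row 3: attacked by (1,4)→{2,4}; (2,1)→{1,2}. Safe: 3, 5. Place at column 3.
Row 4: attacked by (1,4)→{1,4}; (2,1)→{1,3}; (3,3)→{2,3,4}. Safe: 5. Place at column 5.
Row 5: attacked by (1,4)→{4}; (2,1)→{1,4}; (3,3)→{1,3,5}; (4,5)→{4,5}. Safe: 2. Place at column 2.
Columns [4, 1, 3, 5, 2], r−c [-3, 1, 0, -1, 3], r+c [5, 3, 6, 9, 7] are all distinct, so no two queens attack.

(1,4) (2,1) (3,3) (4,5) (5,2)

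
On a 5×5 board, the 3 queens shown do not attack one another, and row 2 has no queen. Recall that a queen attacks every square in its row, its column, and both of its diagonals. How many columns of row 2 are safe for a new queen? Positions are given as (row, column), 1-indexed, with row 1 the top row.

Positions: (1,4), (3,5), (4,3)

(1,4) attacks row 2 at column 4 and diagonals 3, 5.
(3,5) attacks row 2 at column 5 and diagonals 4.
(4,3) attacks row 2 at column 3 and diagonals 1, 5.
Attacked columns: {1, 3, 4, 5}. Safe: {2}.

1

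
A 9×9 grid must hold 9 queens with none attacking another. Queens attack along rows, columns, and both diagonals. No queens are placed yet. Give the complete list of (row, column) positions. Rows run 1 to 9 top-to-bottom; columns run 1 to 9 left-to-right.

Row 1: Safe: 1, 2, 3, 4, 5, 6, 7, 8, 9. Place at column 5.
Row 2: attacked by (1,5)→{4,5,6}. Safe: 1, 2, 3, 7, 8, 9. Place at column 9.
Row 3: attacked by (1,5)→{3,5,7}; (2,9)→{8,9}. Safe: 1, 2, 4, 6. Place at column 2.
Row 4: attacked by (1,5)→{2,5,8}; (2,9)→{7,9}; (3,2)→{1,2,3}. Safe: 4, 6. Place at column 6.
Row 5: attacked by (1,5)→{1,5,9}; (2,9)→{6,9}; (3,2)→{2,4}; (4,6)→{5,6,7}. Safe: 3, 8. Place at column 8.
Row 6: attacked by (1,5)→{5}; (2,9)→{5,9}; (3,2)→{2,5}; (4,6)→{4,6,8}; (5,8)→{7,8,9}. Safe: 1, 3. Place at column 3.
Row 7: attacked by (1,5)→{5}; (2,9)→{4,9}; (3,2)→{2,6}; (4,6)→{3,6,9}; (5,8)→{6,8}; (6,3)→{2,3,4}. Safe: 1, 7. Place at column 1.
Row 8: attacked by (1,5)→{5}; (2,9)→{3,9}; (3,2)→{2,7}; (4,6)→{2,6}; (5,8)→{5,8}; (6,3)→{1,3,5}; (7,1)→{1,2}. Safe: 4. Place at column 4.
Row 9: attacked by (1,5)→{5}; (2,9)→{2,9}; (3,2)→{2,8}; (4,6)→{1,6}; (5,8)→{4,8}; (6,3)→{3,6}; (7,1)→{1,3}; (8,4)→{3,4,5}. Safe: 7. Place at column 7.
Columns [5, 9, 2, 6, 8, 3, 1, 4, 7], r−c [-4, -7, 1, -2, -3, 3, 6, 4, 2], r+c [6, 11, 5, 10, 13, 9, 8, 12, 16] are all distinct, so no two queens attack.

(1,5) (2,9) (3,2) (4,6) (5,8) (6,3) (7,1) (8,4) (9,7)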